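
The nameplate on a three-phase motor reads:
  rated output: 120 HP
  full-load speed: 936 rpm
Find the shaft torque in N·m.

P_out = 120 × 746 = 89520 W
ω = 2π × 936/60 = 98.02 rad/s
τ = P_out/ω = 89520/98.02 = 913 N·m

913 N·m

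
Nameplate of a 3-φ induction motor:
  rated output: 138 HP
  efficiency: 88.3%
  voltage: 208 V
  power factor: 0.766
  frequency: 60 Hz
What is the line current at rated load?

P_out = 138 × 746 = 102948 W
P_in = P_out / η = 102948 / 0.883 = 116589 W
I_L = P_in / (√3·V_L·cosφ) = 116589 / (1.732 × 208 × 0.766) = 422 A

422 A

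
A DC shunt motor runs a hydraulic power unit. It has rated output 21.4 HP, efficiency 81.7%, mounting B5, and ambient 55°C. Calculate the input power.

19.5 kW

P_out = 21.4 × 746 = 15964 W
P_in = P_out/η = 15964/0.817 = 19540 W = 19.5 kW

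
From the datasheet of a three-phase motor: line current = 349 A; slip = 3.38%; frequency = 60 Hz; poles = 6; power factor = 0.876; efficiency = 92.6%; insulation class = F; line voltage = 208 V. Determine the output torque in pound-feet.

P_in = √3·V·I·cosφ = 1.732 × 208 × 349 × 0.876 = 110139 W
P_out = η·P_in = 0.926 × 110139 = 101989 W
n_s = 120×60/6 = 1200 rpm; n = 1200×(1−0.0338) = 1159 rpm
ω = 2π×1159/60 = 121.4 rad/s
τ = P_out/ω = 101989/121.4 = 840.1 N·m
In lb·ft: 840.1/1.356 = 620 lb·ft

620 lb·ft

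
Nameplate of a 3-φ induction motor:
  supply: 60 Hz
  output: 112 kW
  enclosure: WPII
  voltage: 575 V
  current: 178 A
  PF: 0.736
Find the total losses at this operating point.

P_in = √3·V·I·cosφ = 1.732×575×178×0.736 = 130471 W
P_out = 112000 W
Losses = P_in − P_out = 130471 − 112000 = 18471 W

18.5 kW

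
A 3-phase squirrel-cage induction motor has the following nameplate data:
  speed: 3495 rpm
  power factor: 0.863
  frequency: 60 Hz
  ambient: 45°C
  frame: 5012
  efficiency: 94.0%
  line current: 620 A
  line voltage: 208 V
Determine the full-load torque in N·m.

P_in = √3·V·I·cosφ = 1.732 × 208 × 620 × 0.863 = 192759 W
P_out = η·P_in = 0.94 × 192759 = 181193 W
n = 3495 rpm
ω = 2π×3495/60 = 366 rad/s
τ = P_out/ω = 181193/366 = 495 N·m

495 N·m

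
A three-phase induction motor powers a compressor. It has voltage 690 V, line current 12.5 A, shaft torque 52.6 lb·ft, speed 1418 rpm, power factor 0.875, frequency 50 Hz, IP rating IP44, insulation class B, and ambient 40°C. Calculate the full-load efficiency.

81.0 %

τ = 52.6 lb·ft × 1.356 = 71.33 N·m
ω = 2π × 1418/60 = 148.5 rad/s; P_out = τω = 71.33 × 148.5 = 10593 W
P_in = √3·V_L·I_L·cosφ = 1.732 × 690 × 12.5 × 0.875 = 13071 W
η = P_out / P_in = 10593 / 13071 = 0.810 = 81.0%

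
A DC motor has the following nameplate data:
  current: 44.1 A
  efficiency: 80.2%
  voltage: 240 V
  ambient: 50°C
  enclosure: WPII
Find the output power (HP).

P_in = V·I = 240 × 44.1 = 10584 W
P_out = η·P_in = 0.802 × 10584 = 8488 W
= 8488/746 = 11.4 HP

11.4 HP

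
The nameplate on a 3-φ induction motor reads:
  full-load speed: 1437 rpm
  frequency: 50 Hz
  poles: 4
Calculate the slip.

4.2 %

n_s = 120f/p = 120×50/4 = 1500 rpm
s = (n_s − n)/n_s = (1500 − 1437)/1500 = 0.0420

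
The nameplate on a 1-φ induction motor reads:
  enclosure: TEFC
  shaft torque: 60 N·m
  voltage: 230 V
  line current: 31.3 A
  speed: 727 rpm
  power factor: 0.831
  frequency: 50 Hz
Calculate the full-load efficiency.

76.4 %

ω = 2π × 727/60 = 76.13 rad/s; P_out = τω = 60 × 76.13 = 4568 W
P_in = V·I·cosφ = 230 × 31.3 × 0.831 = 5982 W
η = P_out / P_in = 4568 / 5982 = 0.764 = 76.4%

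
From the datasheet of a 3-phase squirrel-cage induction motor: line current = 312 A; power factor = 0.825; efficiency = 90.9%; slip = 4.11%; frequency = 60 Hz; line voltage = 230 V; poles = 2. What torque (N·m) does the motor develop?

258 N·m

P_in = √3·V·I·cosφ = 1.732 × 230 × 312 × 0.825 = 102538 W
P_out = η·P_in = 0.909 × 102538 = 93207 W
n_s = 120×60/2 = 3600 rpm; n = 3600×(1−0.0411) = 3452 rpm
ω = 2π×3452/60 = 361.5 rad/s
τ = P_out/ω = 93207/361.5 = 258 N·m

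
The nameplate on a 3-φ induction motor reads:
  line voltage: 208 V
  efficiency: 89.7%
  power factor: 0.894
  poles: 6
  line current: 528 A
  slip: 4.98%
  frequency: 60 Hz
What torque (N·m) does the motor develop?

1280 N·m

P_in = √3·V·I·cosφ = 1.732 × 208 × 528 × 0.894 = 170052 W
P_out = η·P_in = 0.897 × 170052 = 152537 W
n_s = 120×60/6 = 1200 rpm; n = 1200×(1−0.0498) = 1140 rpm
ω = 2π×1140/60 = 119.4 rad/s
τ = P_out/ω = 152537/119.4 = 1280 N·m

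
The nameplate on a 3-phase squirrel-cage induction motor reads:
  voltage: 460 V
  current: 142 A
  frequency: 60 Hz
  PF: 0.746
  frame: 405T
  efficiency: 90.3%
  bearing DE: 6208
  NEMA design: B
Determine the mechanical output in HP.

P_in = √3·V·I·cosφ = 1.732 × 460 × 142 × 0.746 = 84398 W
P_out = η·P_in = 0.903 × 84398 = 76211 W
= 76211/746 = 102 HP

102 HP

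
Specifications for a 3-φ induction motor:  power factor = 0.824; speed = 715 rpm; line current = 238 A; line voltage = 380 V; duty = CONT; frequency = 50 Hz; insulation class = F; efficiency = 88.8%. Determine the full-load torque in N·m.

1530 N·m

P_in = √3·V·I·cosφ = 1.732 × 380 × 238 × 0.824 = 129073 W
P_out = η·P_in = 0.888 × 129073 = 114617 W
n = 715 rpm
ω = 2π×715/60 = 74.87 rad/s
τ = P_out/ω = 114617/74.87 = 1530 N·m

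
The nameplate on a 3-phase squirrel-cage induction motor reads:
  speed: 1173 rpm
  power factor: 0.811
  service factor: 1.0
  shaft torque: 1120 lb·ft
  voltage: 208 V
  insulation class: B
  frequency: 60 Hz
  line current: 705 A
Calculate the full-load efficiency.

90.6 %

τ = 1120 lb·ft × 1.356 = 1519 N·m
ω = 2π × 1173/60 = 122.8 rad/s; P_out = τω = 1519 × 122.8 = 186533 W
P_in = √3·V_L·I_L·cosφ = 1.732 × 208 × 705 × 0.811 = 205978 W
η = P_out / P_in = 186533 / 205978 = 0.906 = 90.6%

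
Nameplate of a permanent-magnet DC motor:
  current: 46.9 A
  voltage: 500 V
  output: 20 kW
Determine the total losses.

3.45 kW

P_in = V·I = 500×46.9 = 23450 W
P_out = 20000 W
Losses = P_in − P_out = 23450 − 20000 = 3450 W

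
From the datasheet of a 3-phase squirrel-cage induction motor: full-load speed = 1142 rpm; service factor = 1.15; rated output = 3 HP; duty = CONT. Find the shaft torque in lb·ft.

13.8 lb·ft

P_out = 3 × 746 = 2238 W
ω = 2π × 1142/60 = 119.6 rad/s
τ = P_out/ω = 2238/119.6 = 18.71 N·m
In lb·ft: 18.71/1.356 = 13.8 lb·ft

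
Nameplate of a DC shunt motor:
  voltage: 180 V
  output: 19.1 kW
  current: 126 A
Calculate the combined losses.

3.58 kW

P_in = V·I = 180×126 = 22680 W
P_out = 19100 W
Losses = P_in − P_out = 22680 − 19100 = 3580 W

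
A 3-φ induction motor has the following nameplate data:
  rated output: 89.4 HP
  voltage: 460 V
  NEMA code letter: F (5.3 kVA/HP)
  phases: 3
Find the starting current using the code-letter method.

595 A

S_LR = 5.3 × 89.4 = 473.82 kVA
I_LR = S_LR/(√3·V_L) = 473820/(1.732×460) = 595 A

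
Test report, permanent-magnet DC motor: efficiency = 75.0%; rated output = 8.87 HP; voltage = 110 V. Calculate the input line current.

P_out = 8.87 × 746 = 6617 W
P_in = P_out / η = 6617 / 0.750 = 8823 W
I = P_in / V = 8823 / 110 = 80.2 A

80.2 A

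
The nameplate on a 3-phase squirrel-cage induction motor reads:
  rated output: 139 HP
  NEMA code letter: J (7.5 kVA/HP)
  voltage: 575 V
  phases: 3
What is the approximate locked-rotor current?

S_LR = 7.5 × 139 = 1042.5 kVA
I_LR = S_LR/(√3·V_L) = 1042500/(1.732×575) = 1050 A

1050 A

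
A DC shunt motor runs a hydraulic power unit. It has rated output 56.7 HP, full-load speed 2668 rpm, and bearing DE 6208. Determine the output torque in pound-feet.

112 lb·ft

P_out = 56.7 × 746 = 42298 W
ω = 2π × 2668/60 = 279.4 rad/s
τ = P_out/ω = 42298/279.4 = 151.4 N·m
In lb·ft: 151.4/1.356 = 112 lb·ft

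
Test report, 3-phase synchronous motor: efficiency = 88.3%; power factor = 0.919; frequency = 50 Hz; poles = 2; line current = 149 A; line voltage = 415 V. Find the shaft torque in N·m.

277 N·m

P_in = √3·V·I·cosφ = 1.732 × 415 × 149 × 0.919 = 98423 W
P_out = η·P_in = 0.883 × 98423 = 86908 W
n = n_s = 120×50/2 = 3000 rpm (synchronous)
ω = 2π×3000/60 = 314.2 rad/s
τ = P_out/ω = 86908/314.2 = 277 N·m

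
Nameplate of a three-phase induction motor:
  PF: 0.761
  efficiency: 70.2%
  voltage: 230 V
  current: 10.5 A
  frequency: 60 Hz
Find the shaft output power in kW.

2.23 kW

P_in = √3·V·I·cosφ = 1.732 × 230 × 10.5 × 0.761 = 3183 W
P_out = η·P_in = 0.702 × 3183 = 2234 W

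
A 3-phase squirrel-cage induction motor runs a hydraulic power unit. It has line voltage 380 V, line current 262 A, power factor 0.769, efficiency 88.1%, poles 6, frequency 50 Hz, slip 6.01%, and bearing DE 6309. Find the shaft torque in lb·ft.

P_in = √3·V·I·cosφ = 1.732 × 380 × 262 × 0.769 = 132605 W
P_out = η·P_in = 0.881 × 132605 = 116825 W
n_s = 120×50/6 = 1000 rpm; n = 1000×(1−0.0601) = 940 rpm
ω = 2π×940/60 = 98.44 rad/s
τ = P_out/ω = 116825/98.44 = 1187 N·m
In lb·ft: 1187/1.356 = 875 lb·ft

875 lb·ft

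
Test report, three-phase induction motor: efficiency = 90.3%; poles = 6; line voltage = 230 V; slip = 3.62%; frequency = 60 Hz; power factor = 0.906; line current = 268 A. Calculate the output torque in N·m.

721 N·m

P_in = √3·V·I·cosφ = 1.732 × 230 × 268 × 0.906 = 96725 W
P_out = η·P_in = 0.903 × 96725 = 87343 W
n_s = 120×60/6 = 1200 rpm; n = 1200×(1−0.0362) = 1157 rpm
ω = 2π×1157/60 = 121.2 rad/s
τ = P_out/ω = 87343/121.2 = 721 N·m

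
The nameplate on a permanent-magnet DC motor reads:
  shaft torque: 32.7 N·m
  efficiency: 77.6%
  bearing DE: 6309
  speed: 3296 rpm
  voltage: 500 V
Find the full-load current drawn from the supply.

ω = 2π×3296/60 = 345.2 rad/s; P_out = τω = 32.7 × 345.2 = 11288 W
P_in = P_out / η = 11288 / 0.776 = 14546 W
I = P_in / V = 14546 / 500 = 29.1 A

29.1 A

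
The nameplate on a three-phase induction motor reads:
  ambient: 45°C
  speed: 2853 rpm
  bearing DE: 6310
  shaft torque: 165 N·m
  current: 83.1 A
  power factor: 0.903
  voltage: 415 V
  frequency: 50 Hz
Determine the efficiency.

91.4 %

ω = 2π × 2853/60 = 298.8 rad/s; P_out = τω = 165 × 298.8 = 49302 W
P_in = √3·V_L·I_L·cosφ = 1.732 × 415 × 83.1 × 0.903 = 53937 W
η = P_out / P_in = 49302 / 53937 = 0.914 = 91.4%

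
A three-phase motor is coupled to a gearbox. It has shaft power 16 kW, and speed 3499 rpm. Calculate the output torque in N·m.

43.7 N·m

ω = 2π × 3499/60 = 366.4 rad/s
τ = P/ω = 16000/366.4 = 43.7 N·m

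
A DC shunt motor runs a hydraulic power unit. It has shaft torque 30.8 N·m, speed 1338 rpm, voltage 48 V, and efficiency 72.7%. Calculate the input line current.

124 A

ω = 2π×1338/60 = 140.1 rad/s; P_out = τω = 30.8 × 140.1 = 4315 W
P_in = P_out / η = 4315 / 0.727 = 5935 W
I = P_in / V = 5935 / 48 = 124 A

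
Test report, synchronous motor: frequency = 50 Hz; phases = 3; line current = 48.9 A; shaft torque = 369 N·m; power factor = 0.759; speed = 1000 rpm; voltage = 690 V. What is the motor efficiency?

87.1 %

ω = 2π × 1000/60 = 104.7 rad/s; P_out = τω = 369 × 104.7 = 38634 W
P_in = √3·V_L·I_L·cosφ = 1.732 × 690 × 48.9 × 0.759 = 44356 W
η = P_out / P_in = 38634 / 44356 = 0.871 = 87.1%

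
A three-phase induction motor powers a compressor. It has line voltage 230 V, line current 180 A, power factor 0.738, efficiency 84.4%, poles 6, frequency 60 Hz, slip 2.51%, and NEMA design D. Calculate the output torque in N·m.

365 N·m

P_in = √3·V·I·cosφ = 1.732 × 230 × 180 × 0.738 = 52918 W
P_out = η·P_in = 0.844 × 52918 = 44663 W
n_s = 120×60/6 = 1200 rpm; n = 1200×(1−0.0251) = 1170 rpm
ω = 2π×1170/60 = 122.5 rad/s
τ = P_out/ω = 44663/122.5 = 365 N·m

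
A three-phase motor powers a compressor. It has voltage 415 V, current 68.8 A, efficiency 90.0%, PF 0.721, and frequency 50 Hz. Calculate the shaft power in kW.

32.1 kW

P_in = √3·V·I·cosφ = 1.732 × 415 × 68.8 × 0.721 = 35655 W
P_out = η·P_in = 0.9 × 35655 = 32090 W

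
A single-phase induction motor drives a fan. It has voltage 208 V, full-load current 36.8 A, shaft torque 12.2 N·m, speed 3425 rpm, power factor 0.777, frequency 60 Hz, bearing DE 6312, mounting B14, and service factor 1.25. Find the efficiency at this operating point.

ω = 2π × 3425/60 = 358.7 rad/s; P_out = τω = 12.2 × 358.7 = 4376 W
P_in = V·I·cosφ = 208 × 36.8 × 0.777 = 5947 W
η = P_out / P_in = 4376 / 5947 = 0.736 = 73.6%

73.6 %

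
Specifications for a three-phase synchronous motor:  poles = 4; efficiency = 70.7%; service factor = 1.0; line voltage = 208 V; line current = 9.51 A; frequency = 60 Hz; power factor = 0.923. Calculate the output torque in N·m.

11.9 N·m

P_in = √3·V·I·cosφ = 1.732 × 208 × 9.51 × 0.923 = 3162 W
P_out = η·P_in = 0.707 × 3162 = 2236 W
n = n_s = 120×60/4 = 1800 rpm (synchronous)
ω = 2π×1800/60 = 188.5 rad/s
τ = P_out/ω = 2236/188.5 = 11.9 N·m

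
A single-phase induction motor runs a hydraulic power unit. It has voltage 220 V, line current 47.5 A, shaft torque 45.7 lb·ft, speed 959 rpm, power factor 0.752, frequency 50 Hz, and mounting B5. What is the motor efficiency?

τ = 45.7 lb·ft × 1.356 = 61.97 N·m
ω = 2π × 959/60 = 100.4 rad/s; P_out = τω = 61.97 × 100.4 = 6222 W
P_in = V·I·cosφ = 220 × 47.5 × 0.752 = 7858 W
η = P_out / P_in = 6222 / 7858 = 0.792 = 79.2%

79.2 %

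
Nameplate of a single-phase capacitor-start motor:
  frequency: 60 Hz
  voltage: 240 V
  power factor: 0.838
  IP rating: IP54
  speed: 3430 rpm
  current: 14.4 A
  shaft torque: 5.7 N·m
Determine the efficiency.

70.7 %

ω = 2π × 3430/60 = 359.2 rad/s; P_out = τω = 5.7 × 359.2 = 2047 W
P_in = V·I·cosφ = 240 × 14.4 × 0.838 = 2896 W
η = P_out / P_in = 2047 / 2896 = 0.707 = 70.7%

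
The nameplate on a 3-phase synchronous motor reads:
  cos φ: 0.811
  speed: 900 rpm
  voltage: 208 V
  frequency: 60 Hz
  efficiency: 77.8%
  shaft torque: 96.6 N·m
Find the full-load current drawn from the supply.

ω = 2π×900/60 = 94.25 rad/s; P_out = τω = 96.6 × 94.25 = 9105 W
P_in = P_out / η = 9105 / 0.778 = 11703 W
I_L = P_in / (√3·V_L·cosφ) = 11703 / (1.732 × 208 × 0.811) = 40.1 A

40.1 A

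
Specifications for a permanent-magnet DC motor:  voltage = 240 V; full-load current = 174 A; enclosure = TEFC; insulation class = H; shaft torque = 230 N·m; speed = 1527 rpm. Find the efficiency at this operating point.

88.1 %

ω = 2π × 1527/60 = 159.9 rad/s; P_out = τω = 230 × 159.9 = 36777 W
P_in = V·I = 240 × 174 = 41760 W
η = P_out / P_in = 36777 / 41760 = 0.881 = 88.1%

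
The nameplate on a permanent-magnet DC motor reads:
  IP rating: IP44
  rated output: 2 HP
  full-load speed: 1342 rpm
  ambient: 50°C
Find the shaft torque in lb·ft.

7.83 lb·ft

P_out = 2 × 746 = 1492 W
ω = 2π × 1342/60 = 140.5 rad/s
τ = P_out/ω = 1492/140.5 = 10.62 N·m
In lb·ft: 10.62/1.356 = 7.83 lb·ft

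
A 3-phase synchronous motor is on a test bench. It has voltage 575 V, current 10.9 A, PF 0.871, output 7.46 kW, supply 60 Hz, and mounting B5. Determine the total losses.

2000 W

P_in = √3·V·I·cosφ = 1.732×575×10.9×0.871 = 9455 W
P_out = 7460 W
Losses = P_in − P_out = 9455 − 7460 = 1995 W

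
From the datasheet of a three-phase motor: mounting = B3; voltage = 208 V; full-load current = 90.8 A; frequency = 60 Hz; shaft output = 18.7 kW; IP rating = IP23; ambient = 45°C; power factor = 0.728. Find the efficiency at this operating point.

78.5 %

P_out = 18.7 kW = 18700 W
P_in = √3·V_L·I_L·cosφ = 1.732 × 208 × 90.8 × 0.728 = 23814 W
η = P_out / P_in = 18700 / 23814 = 0.785 = 78.5%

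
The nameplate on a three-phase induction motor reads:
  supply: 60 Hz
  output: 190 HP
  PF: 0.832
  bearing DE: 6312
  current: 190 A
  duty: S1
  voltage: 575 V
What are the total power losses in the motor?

P_in = √3·V·I·cosφ = 1.732×575×190×0.832 = 157432 W
P_out = 190×746 = 141740 W
Losses = P_in − P_out = 157432 − 141740 = 15692 W

15700 W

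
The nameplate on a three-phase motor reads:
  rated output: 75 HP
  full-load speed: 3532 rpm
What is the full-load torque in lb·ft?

P_out = 75 × 746 = 55950 W
ω = 2π × 3532/60 = 369.9 rad/s
τ = P_out/ω = 55950/369.9 = 151.3 N·m
In lb·ft: 151.3/1.356 = 112 lb·ft

112 lb·ft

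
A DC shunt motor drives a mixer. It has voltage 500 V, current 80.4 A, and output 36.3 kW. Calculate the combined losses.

3900 W

P_in = V·I = 500×80.4 = 40200 W
P_out = 36300 W
Losses = P_in − P_out = 40200 − 36300 = 3900 W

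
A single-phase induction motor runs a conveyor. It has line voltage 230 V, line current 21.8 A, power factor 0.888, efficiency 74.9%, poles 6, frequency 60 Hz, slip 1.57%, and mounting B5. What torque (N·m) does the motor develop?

27 N·m

P_in = V·I·cosφ = 230 × 21.8 × 0.888 = 4452 W
P_out = η·P_in = 0.749 × 4452 = 3335 W
n_s = 120×60/6 = 1200 rpm; n = 1200×(1−0.0157) = 1181 rpm
ω = 2π×1181/60 = 123.7 rad/s
τ = P_out/ω = 3335/123.7 = 27 N·m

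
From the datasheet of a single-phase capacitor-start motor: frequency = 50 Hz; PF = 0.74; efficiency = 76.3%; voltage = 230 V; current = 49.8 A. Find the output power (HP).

8.67 HP

P_in = V·I·cosφ = 230 × 49.8 × 0.74 = 8476 W
P_out = η·P_in = 0.763 × 8476 = 6467 W
= 6467/746 = 8.67 HP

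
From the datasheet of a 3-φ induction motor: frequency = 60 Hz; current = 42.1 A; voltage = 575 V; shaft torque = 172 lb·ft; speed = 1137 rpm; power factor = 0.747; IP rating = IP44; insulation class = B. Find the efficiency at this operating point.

τ = 172 lb·ft × 1.356 = 233.2 N·m
ω = 2π × 1137/60 = 119.1 rad/s; P_out = τω = 233.2 × 119.1 = 27774 W
P_in = √3·V_L·I_L·cosφ = 1.732 × 575 × 42.1 × 0.747 = 31320 W
η = P_out / P_in = 27774 / 31320 = 0.887 = 88.7%

88.7 %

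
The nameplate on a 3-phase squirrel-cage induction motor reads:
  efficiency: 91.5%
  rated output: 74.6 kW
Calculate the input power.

81.5 kW

P_out = 74600 W
P_in = P_out/η = 74600/0.915 = 81530 W = 81.5 kW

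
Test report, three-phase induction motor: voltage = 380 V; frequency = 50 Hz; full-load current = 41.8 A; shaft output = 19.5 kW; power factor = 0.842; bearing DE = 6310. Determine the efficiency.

84.2 %

P_out = 19.5 kW = 19500 W
P_in = √3·V_L·I_L·cosφ = 1.732 × 380 × 41.8 × 0.842 = 23164 W
η = P_out / P_in = 19500 / 23164 = 0.842 = 84.2%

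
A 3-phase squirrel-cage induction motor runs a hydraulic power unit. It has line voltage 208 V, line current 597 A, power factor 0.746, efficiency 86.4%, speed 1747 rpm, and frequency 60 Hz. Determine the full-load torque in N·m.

758 N·m

P_in = √3·V·I·cosφ = 1.732 × 208 × 597 × 0.746 = 160444 W
P_out = η·P_in = 0.864 × 160444 = 138624 W
n = 1747 rpm
ω = 2π×1747/60 = 182.9 rad/s
τ = P_out/ω = 138624/182.9 = 758 N·m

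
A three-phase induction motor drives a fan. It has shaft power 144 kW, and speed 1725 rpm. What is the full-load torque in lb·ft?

ω = 2π × 1725/60 = 180.6 rad/s
τ = P/ω = 144000/180.6 = 797.3 N·m
In lb·ft: 797.3/1.356 = 588 lb·ft

588 lb·ft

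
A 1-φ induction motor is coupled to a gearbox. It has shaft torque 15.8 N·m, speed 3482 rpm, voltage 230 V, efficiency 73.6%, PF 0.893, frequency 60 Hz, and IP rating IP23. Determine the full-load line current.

38.1 A

ω = 2π×3482/60 = 364.6 rad/s; P_out = τω = 15.8 × 364.6 = 5761 W
P_in = P_out / η = 5761 / 0.736 = 7827 W
I = P_in / (V·cosφ) = 7827 / (230 × 0.893) = 38.1 A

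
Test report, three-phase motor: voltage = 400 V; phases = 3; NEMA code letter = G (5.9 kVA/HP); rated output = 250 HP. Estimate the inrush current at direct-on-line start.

S_LR = 5.9 × 250 = 1475 kVA
I_LR = S_LR/(√3·V_L) = 1475000/(1.732×400) = 2130 A

2130 A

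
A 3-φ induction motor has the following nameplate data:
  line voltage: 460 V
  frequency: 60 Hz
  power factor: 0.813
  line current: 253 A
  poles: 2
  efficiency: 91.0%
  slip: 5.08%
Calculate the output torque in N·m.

P_in = √3·V·I·cosφ = 1.732 × 460 × 253 × 0.813 = 163877 W
P_out = η·P_in = 0.91 × 163877 = 149128 W
n_s = 120×60/2 = 3600 rpm; n = 3600×(1−0.0508) = 3417 rpm
ω = 2π×3417/60 = 357.8 rad/s
τ = P_out/ω = 149128/357.8 = 417 N·m

417 N·m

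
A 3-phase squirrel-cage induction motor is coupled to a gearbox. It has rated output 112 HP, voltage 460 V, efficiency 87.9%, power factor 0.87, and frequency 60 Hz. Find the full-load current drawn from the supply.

P_out = 112 × 746 = 83552 W
P_in = P_out / η = 83552 / 0.879 = 95053 W
I_L = P_in / (√3·V_L·cosφ) = 95053 / (1.732 × 460 × 0.87) = 137 A

137 A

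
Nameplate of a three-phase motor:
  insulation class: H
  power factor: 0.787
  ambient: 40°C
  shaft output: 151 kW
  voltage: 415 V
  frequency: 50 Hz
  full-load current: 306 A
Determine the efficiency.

P_out = 151 kW = 151000 W
P_in = √3·V_L·I_L·cosφ = 1.732 × 415 × 306 × 0.787 = 173098 W
η = P_out / P_in = 151000 / 173098 = 0.872 = 87.2%

87.2 %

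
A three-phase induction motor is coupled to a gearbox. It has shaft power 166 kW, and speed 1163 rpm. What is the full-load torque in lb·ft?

1010 lb·ft

ω = 2π × 1163/60 = 121.8 rad/s
τ = P/ω = 166000/121.8 = 1363 N·m
In lb·ft: 1363/1.356 = 1010 lb·ft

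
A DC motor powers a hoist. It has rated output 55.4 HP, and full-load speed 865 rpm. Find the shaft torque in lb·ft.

337 lb·ft

P_out = 55.4 × 746 = 41328 W
ω = 2π × 865/60 = 90.58 rad/s
τ = P_out/ω = 41328/90.58 = 456.3 N·m
In lb·ft: 456.3/1.356 = 337 lb·ft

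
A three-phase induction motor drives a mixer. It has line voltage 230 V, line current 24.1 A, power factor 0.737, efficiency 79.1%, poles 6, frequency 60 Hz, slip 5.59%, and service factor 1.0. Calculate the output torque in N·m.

P_in = √3·V·I·cosφ = 1.732 × 230 × 24.1 × 0.737 = 7076 W
P_out = η·P_in = 0.791 × 7076 = 5597 W
n_s = 120×60/6 = 1200 rpm; n = 1200×(1−0.0559) = 1133 rpm
ω = 2π×1133/60 = 118.6 rad/s
τ = P_out/ω = 5597/118.6 = 47.2 N·m

47.2 N·m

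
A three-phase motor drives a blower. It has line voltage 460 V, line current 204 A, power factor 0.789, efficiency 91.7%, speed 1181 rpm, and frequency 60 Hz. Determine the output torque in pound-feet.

701 lb·ft

P_in = √3·V·I·cosφ = 1.732 × 460 × 204 × 0.789 = 128237 W
P_out = η·P_in = 0.917 × 128237 = 117593 W
n = 1181 rpm
ω = 2π×1181/60 = 123.7 rad/s
τ = P_out/ω = 117593/123.7 = 950.6 N·m
In lb·ft: 950.6/1.356 = 701 lb·ft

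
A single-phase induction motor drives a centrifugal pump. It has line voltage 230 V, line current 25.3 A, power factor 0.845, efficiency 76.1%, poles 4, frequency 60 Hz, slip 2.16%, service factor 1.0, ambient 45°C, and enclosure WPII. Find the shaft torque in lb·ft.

P_in = V·I·cosφ = 230 × 25.3 × 0.845 = 4917 W
P_out = η·P_in = 0.761 × 4917 = 3742 W
n_s = 120×60/4 = 1800 rpm; n = 1800×(1−0.0216) = 1761 rpm
ω = 2π×1761/60 = 184.4 rad/s
τ = P_out/ω = 3742/184.4 = 20.29 N·m
In lb·ft: 20.29/1.356 = 15 lb·ft

15 lb·ft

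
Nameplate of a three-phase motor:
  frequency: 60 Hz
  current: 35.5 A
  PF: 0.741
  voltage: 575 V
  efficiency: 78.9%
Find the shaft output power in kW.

P_in = √3·V·I·cosφ = 1.732 × 575 × 35.5 × 0.741 = 26198 W
P_out = η·P_in = 0.789 × 26198 = 20670 W

20.7 kW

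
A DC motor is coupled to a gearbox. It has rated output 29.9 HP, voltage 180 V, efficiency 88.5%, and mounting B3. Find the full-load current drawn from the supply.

P_out = 29.9 × 746 = 22305 W
P_in = P_out / η = 22305 / 0.885 = 25203 W
I = P_in / V = 25203 / 180 = 140 A

140 A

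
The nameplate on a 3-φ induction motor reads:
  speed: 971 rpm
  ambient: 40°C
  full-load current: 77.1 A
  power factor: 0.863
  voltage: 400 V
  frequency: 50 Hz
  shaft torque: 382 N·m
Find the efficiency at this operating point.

84.3 %

ω = 2π × 971/60 = 101.7 rad/s; P_out = τω = 382 × 101.7 = 38849 W
P_in = √3·V_L·I_L·cosφ = 1.732 × 400 × 77.1 × 0.863 = 46097 W
η = P_out / P_in = 38849 / 46097 = 0.843 = 84.3%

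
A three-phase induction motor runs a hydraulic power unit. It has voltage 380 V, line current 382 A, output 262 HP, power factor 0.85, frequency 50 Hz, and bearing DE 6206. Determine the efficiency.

P_out = 262 × 746 = 195452 W
P_in = √3·V_L·I_L·cosφ = 1.732 × 380 × 382 × 0.85 = 213705 W
η = P_out / P_in = 195452 / 213705 = 0.915 = 91.5%

91.5 %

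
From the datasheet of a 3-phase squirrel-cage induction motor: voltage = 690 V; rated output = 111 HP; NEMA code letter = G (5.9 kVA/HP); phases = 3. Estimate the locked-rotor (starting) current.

548 A

S_LR = 5.9 × 111 = 654.9 kVA
I_LR = S_LR/(√3·V_L) = 654900/(1.732×690) = 548 A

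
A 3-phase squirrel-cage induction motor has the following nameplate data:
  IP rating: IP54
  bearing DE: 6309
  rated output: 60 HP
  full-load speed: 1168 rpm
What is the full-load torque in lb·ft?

270 lb·ft

P_out = 60 × 746 = 44760 W
ω = 2π × 1168/60 = 122.3 rad/s
τ = P_out/ω = 44760/122.3 = 366 N·m
In lb·ft: 366/1.356 = 270 lb·ft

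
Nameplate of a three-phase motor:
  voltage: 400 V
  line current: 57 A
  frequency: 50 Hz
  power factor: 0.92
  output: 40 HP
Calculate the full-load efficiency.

82.1 %

P_out = 40 × 746 = 29840 W
P_in = √3·V_L·I_L·cosφ = 1.732 × 400 × 57 × 0.92 = 36330 W
η = P_out / P_in = 29840 / 36330 = 0.821 = 82.1%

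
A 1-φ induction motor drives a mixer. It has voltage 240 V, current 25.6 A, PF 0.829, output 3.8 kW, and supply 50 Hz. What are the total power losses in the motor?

P_in = V·I·cosφ = 240×25.6×0.829 = 5093 W
P_out = 3800 W
Losses = P_in − P_out = 5093 − 3800 = 1293 W

1290 W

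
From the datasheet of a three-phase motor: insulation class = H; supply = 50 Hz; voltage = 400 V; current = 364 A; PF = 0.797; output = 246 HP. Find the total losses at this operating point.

17.5 kW

P_in = √3·V·I·cosφ = 1.732×400×364×0.797 = 200987 W
P_out = 246×746 = 183516 W
Losses = P_in − P_out = 200987 − 183516 = 17471 W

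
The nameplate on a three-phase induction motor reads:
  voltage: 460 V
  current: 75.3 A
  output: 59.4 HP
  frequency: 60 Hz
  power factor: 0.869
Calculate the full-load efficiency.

85.0 %

P_out = 59.4 × 746 = 44312 W
P_in = √3·V_L·I_L·cosφ = 1.732 × 460 × 75.3 × 0.869 = 52134 W
η = P_out / P_in = 44312 / 52134 = 0.850 = 85.0%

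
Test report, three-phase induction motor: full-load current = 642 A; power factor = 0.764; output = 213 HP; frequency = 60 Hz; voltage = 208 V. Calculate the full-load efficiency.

P_out = 213 × 746 = 158898 W
P_in = √3·V_L·I_L·cosφ = 1.732 × 208 × 642 × 0.764 = 176701 W
η = P_out / P_in = 158898 / 176701 = 0.899 = 89.9%

89.9 %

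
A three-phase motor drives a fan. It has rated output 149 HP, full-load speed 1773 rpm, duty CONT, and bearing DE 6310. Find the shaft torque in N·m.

P_out = 149 × 746 = 111154 W
ω = 2π × 1773/60 = 185.7 rad/s
τ = P_out/ω = 111154/185.7 = 599 N·m

599 N·m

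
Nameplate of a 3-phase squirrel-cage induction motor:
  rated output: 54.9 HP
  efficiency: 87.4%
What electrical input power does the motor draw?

P_out = 54.9 × 746 = 40955 W
P_in = P_out/η = 40955/0.874 = 46859 W = 46.9 kW

46.9 kW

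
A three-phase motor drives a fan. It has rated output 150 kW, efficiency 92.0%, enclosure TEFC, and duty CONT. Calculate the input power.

163 kW

P_out = 150000 W
P_in = P_out/η = 150000/0.92 = 163043 W = 163 kW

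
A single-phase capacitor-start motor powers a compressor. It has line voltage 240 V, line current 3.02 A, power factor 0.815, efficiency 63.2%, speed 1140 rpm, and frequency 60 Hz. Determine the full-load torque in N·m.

3.13 N·m

P_in = V·I·cosφ = 240 × 3.02 × 0.815 = 591 W
P_out = η·P_in = 0.632 × 591 = 374 W
n = 1140 rpm
ω = 2π×1140/60 = 119.4 rad/s
τ = P_out/ω = 374/119.4 = 3.13 N·m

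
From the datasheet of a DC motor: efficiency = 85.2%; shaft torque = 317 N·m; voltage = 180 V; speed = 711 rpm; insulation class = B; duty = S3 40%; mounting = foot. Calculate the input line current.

154 A

ω = 2π×711/60 = 74.46 rad/s; P_out = τω = 317 × 74.46 = 23604 W
P_in = P_out / η = 23604 / 0.852 = 27704 W
I = P_in / V = 27704 / 180 = 154 A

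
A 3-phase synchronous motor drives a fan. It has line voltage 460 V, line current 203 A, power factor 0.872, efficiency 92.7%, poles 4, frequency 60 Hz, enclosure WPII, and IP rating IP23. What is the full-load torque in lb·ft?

512 lb·ft

P_in = √3·V·I·cosφ = 1.732 × 460 × 203 × 0.872 = 141032 W
P_out = η·P_in = 0.927 × 141032 = 130737 W
n = n_s = 120×60/4 = 1800 rpm (synchronous)
ω = 2π×1800/60 = 188.5 rad/s
τ = P_out/ω = 130737/188.5 = 693.6 N·m
In lb·ft: 693.6/1.356 = 512 lb·ft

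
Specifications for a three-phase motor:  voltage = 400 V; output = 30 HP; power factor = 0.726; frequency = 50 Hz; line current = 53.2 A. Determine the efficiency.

P_out = 30 × 746 = 22380 W
P_in = √3·V_L·I_L·cosφ = 1.732 × 400 × 53.2 × 0.726 = 26758 W
η = P_out / P_in = 22380 / 26758 = 0.836 = 83.6%

83.6 %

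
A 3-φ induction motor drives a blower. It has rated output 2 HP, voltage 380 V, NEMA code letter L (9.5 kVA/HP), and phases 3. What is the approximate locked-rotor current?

28.9 A

S_LR = 9.5 × 2 = 19 kVA
I_LR = S_LR/(√3·V_L) = 19000/(1.732×380) = 28.9 A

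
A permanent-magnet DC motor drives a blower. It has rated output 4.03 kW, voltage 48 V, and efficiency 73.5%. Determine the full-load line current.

P_out = 4.03 kW = 4030 W
P_in = P_out / η = 4030 / 0.735 = 5483 W
I = P_in / V = 5483 / 48 = 114 A

114 A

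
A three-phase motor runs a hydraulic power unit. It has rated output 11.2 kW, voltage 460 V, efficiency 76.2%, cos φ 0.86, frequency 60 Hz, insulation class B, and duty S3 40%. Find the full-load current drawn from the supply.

21.5 A

P_out = 11.2 kW = 11200 W
P_in = P_out / η = 11200 / 0.762 = 14698 W
I_L = P_in / (√3·V_L·cosφ) = 14698 / (1.732 × 460 × 0.86) = 21.5 A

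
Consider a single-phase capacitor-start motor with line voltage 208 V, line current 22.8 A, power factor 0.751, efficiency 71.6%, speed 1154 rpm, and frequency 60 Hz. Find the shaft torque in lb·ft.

15.6 lb·ft

P_in = V·I·cosφ = 208 × 22.8 × 0.751 = 3562 W
P_out = η·P_in = 0.716 × 3562 = 2550 W
n = 1154 rpm
ω = 2π×1154/60 = 120.8 rad/s
τ = P_out/ω = 2550/120.8 = 21.11 N·m
In lb·ft: 21.11/1.356 = 15.6 lb·ft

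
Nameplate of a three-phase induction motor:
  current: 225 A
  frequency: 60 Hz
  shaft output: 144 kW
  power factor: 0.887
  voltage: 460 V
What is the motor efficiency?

P_out = 144 kW = 144000 W
P_in = √3·V_L·I_L·cosφ = 1.732 × 460 × 225 × 0.887 = 159005 W
η = P_out / P_in = 144000 / 159005 = 0.906 = 90.6%

90.6 %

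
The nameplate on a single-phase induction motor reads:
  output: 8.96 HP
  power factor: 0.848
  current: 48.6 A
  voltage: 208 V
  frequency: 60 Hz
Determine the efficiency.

P_out = 8.96 × 746 = 6684 W
P_in = V·I·cosφ = 208 × 48.6 × 0.848 = 8572 W
η = P_out / P_in = 6684 / 8572 = 0.780 = 78.0%

78.0 %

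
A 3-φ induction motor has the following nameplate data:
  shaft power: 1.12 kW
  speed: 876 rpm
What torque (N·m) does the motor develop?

ω = 2π × 876/60 = 91.73 rad/s
τ = P/ω = 1120/91.73 = 12.2 N·m

12.2 N·m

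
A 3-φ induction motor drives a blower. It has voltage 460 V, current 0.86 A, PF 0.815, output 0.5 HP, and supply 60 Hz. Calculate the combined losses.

185 W

P_in = √3·V·I·cosφ = 1.732×460×0.86×0.815 = 558 W
P_out = 0.5×746 = 373 W
Losses = P_in − P_out = 558 − 373 = 185 W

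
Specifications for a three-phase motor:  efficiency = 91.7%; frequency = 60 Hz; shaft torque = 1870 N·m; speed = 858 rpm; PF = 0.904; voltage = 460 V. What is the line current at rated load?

ω = 2π×858/60 = 89.85 rad/s; P_out = τω = 1870 × 89.85 = 168020 W
P_in = P_out / η = 168020 / 0.917 = 183228 W
I_L = P_in / (√3·V_L·cosφ) = 183228 / (1.732 × 460 × 0.904) = 254 A

254 A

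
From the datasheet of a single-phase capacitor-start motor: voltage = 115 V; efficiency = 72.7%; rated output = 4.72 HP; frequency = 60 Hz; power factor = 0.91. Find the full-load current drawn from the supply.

P_out = 4.72 × 746 = 3521 W
P_in = P_out / η = 3521 / 0.727 = 4843 W
I = P_in / (V·cosφ) = 4843 / (115 × 0.91) = 46.3 A

46.3 A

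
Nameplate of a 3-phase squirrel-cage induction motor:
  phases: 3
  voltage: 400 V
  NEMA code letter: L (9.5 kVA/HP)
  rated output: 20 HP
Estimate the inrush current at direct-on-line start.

S_LR = 9.5 × 20 = 190 kVA
I_LR = S_LR/(√3·V_L) = 190000/(1.732×400) = 274 A

274 A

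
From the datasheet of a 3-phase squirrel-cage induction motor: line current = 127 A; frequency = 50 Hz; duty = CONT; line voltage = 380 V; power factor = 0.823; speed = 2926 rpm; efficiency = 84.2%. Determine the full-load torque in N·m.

P_in = √3·V·I·cosφ = 1.732 × 380 × 127 × 0.823 = 68792 W
P_out = η·P_in = 0.842 × 68792 = 57923 W
n = 2926 rpm
ω = 2π×2926/60 = 306.4 rad/s
τ = P_out/ω = 57923/306.4 = 189 N·m

189 N·m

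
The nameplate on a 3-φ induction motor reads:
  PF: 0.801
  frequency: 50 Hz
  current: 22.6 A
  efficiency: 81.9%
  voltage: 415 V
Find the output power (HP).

P_in = √3·V·I·cosφ = 1.732 × 415 × 22.6 × 0.801 = 13012 W
P_out = η·P_in = 0.819 × 13012 = 10657 W
= 10657/746 = 14.3 HP

14.3 HP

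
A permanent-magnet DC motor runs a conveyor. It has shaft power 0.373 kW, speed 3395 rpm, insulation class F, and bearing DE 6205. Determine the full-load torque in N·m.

ω = 2π × 3395/60 = 355.5 rad/s
τ = P/ω = 373/355.5 = 1.05 N·m

1.05 N·m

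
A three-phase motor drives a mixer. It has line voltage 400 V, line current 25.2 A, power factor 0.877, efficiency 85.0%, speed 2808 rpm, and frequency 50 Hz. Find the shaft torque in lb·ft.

P_in = √3·V·I·cosφ = 1.732 × 400 × 25.2 × 0.877 = 15311 W
P_out = η·P_in = 0.85 × 15311 = 13014 W
n = 2808 rpm
ω = 2π×2808/60 = 294.1 rad/s
τ = P_out/ω = 13014/294.1 = 44.25 N·m
In lb·ft: 44.25/1.356 = 32.6 lb·ft

32.6 lb·ft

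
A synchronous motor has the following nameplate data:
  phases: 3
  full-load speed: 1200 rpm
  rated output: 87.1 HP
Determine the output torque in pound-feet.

381 lb·ft

P_out = 87.1 × 746 = 64977 W
ω = 2π × 1200/60 = 125.7 rad/s
τ = P_out/ω = 64977/125.7 = 516.9 N·m
In lb·ft: 516.9/1.356 = 381 lb·ft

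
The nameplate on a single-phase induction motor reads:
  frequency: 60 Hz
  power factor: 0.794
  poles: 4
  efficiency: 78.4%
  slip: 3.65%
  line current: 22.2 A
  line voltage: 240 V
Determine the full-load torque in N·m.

18.3 N·m

P_in = V·I·cosφ = 240 × 22.2 × 0.794 = 4230 W
P_out = η·P_in = 0.784 × 4230 = 3316 W
n_s = 120×60/4 = 1800 rpm; n = 1800×(1−0.0365) = 1734 rpm
ω = 2π×1734/60 = 181.6 rad/s
τ = P_out/ω = 3316/181.6 = 18.3 N·m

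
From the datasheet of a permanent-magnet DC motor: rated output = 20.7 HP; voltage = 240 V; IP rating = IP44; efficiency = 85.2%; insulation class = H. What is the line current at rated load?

75.5 A

P_out = 20.7 × 746 = 15442 W
P_in = P_out / η = 15442 / 0.852 = 18124 W
I = P_in / V = 18124 / 240 = 75.5 A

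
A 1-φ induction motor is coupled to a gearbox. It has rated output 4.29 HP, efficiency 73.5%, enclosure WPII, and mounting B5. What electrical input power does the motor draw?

4.35 kW

P_out = 4.29 × 746 = 3200 W
P_in = P_out/η = 3200/0.735 = 4354 W = 4.35 kW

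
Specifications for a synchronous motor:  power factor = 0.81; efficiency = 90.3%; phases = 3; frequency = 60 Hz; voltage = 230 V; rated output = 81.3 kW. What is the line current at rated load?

279 A

P_out = 81.3 kW = 81300 W
P_in = P_out / η = 81300 / 0.903 = 90033 W
I_L = P_in / (√3·V_L·cosφ) = 90033 / (1.732 × 230 × 0.81) = 279 A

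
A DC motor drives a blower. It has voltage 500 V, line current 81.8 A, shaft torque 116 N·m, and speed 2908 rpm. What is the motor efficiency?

86.4 %

ω = 2π × 2908/60 = 304.5 rad/s; P_out = τω = 116 × 304.5 = 35322 W
P_in = V·I = 500 × 81.8 = 40900 W
η = P_out / P_in = 35322 / 40900 = 0.864 = 86.4%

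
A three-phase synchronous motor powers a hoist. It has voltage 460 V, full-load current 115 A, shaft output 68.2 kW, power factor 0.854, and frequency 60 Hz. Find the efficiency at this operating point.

P_out = 68.2 kW = 68200 W
P_in = √3·V_L·I_L·cosφ = 1.732 × 460 × 115 × 0.854 = 78246 W
η = P_out / P_in = 68200 / 78246 = 0.872 = 87.2%

87.2 %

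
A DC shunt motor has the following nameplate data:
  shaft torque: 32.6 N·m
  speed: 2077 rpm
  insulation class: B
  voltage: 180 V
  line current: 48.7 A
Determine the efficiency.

ω = 2π × 2077/60 = 217.5 rad/s; P_out = τω = 32.6 × 217.5 = 7091 W
P_in = V·I = 180 × 48.7 = 8766 W
η = P_out / P_in = 7091 / 8766 = 0.809 = 80.9%

80.9 %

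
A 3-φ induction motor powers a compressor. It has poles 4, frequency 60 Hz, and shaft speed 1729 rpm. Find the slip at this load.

n_s = 120f/p = 120×60/4 = 1800 rpm
s = (n_s − n)/n_s = (1800 − 1729)/1800 = 0.0394

3.9 %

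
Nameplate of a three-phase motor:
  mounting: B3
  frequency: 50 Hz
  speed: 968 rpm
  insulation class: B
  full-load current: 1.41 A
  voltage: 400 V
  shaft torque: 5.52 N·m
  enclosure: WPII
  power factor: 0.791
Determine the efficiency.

ω = 2π × 968/60 = 101.4 rad/s; P_out = τω = 5.52 × 101.4 = 560 W
P_in = √3·V_L·I_L·cosφ = 1.732 × 400 × 1.41 × 0.791 = 773 W
η = P_out / P_in = 560 / 773 = 0.724 = 72.4%

72.4 %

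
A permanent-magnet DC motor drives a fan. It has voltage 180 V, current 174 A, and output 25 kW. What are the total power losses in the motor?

6320 W

P_in = V·I = 180×174 = 31320 W
P_out = 25000 W
Losses = P_in − P_out = 31320 − 25000 = 6320 W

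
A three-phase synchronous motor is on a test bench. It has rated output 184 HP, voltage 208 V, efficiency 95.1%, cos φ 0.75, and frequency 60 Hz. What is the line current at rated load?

P_out = 184 × 746 = 137264 W
P_in = P_out / η = 137264 / 0.951 = 144336 W
I_L = P_in / (√3·V_L·cosφ) = 144336 / (1.732 × 208 × 0.75) = 534 A

534 A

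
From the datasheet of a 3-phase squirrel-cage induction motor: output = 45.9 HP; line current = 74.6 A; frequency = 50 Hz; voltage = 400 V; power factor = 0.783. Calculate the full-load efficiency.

84.6 %

P_out = 45.9 × 746 = 34241 W
P_in = √3·V_L·I_L·cosφ = 1.732 × 400 × 74.6 × 0.783 = 40468 W
η = P_out / P_in = 34241 / 40468 = 0.846 = 84.6%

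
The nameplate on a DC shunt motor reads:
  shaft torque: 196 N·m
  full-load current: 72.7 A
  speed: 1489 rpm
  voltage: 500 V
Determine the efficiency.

ω = 2π × 1489/60 = 155.9 rad/s; P_out = τω = 196 × 155.9 = 30556 W
P_in = V·I = 500 × 72.7 = 36350 W
η = P_out / P_in = 30556 / 36350 = 0.841 = 84.1%

84.1 %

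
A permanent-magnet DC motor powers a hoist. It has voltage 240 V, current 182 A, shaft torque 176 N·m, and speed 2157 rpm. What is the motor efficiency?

91.0 %

ω = 2π × 2157/60 = 225.9 rad/s; P_out = τω = 176 × 225.9 = 39758 W
P_in = V·I = 240 × 182 = 43680 W
η = P_out / P_in = 39758 / 43680 = 0.910 = 91.0%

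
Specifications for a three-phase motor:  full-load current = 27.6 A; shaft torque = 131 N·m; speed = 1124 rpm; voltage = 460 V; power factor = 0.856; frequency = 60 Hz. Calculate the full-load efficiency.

ω = 2π × 1124/60 = 117.7 rad/s; P_out = τω = 131 × 117.7 = 15419 W
P_in = √3·V_L·I_L·cosφ = 1.732 × 460 × 27.6 × 0.856 = 18823 W
η = P_out / P_in = 15419 / 18823 = 0.819 = 81.9%

81.9 %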